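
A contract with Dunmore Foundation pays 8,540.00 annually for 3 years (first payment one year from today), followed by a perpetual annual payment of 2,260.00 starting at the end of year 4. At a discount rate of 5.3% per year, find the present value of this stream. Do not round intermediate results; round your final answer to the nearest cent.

PV of 3-year annuity: 8,540.00 × [1 − (1+0.053)^−3] / 0.053 = 23126.41893
Perpetuity value at year 3: 2,260.00 / 0.053 = 42641.50943
PV of perpetuity: 42641.50943 / (1+0.053)^3 = 36521.40325
Total PV = 23126.41893 + 36521.40325 = 59647.82218

59647.82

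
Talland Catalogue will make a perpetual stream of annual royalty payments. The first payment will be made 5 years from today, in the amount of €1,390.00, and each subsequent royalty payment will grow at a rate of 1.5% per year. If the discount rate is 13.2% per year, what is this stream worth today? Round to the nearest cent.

Value at end of year 4: C₁ / (r − g) = €1,390.00 / (0.132 − 0.015) = €11,880.3419
Discount to today: PV = €11,880.3419 / (1 + 0.132)^4 = €11,880.3419 / 1.642047 = €7,235.08

€7235.08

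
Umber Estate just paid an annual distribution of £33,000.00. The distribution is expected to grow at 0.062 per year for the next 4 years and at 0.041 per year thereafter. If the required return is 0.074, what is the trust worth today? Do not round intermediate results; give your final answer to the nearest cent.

D_1 = 35046.00000
D_2 = 37218.85200
D_3 = 39526.42082
D_4 = 41977.05892
Terminal value at year 4: TV = D_4×(1+g_2)/(r−g_2) = 43698.11833/0.033 = 1324185.40396
P_0 = D_1/(1+r)^1 + D_2/(1+r)^2 + D_3/(1+r)^3 + D_4/(1+r)^4 + TV/(1+r)^4
    = 32631.28492 + 32266.68955 + 31906.16788 + 31549.67439 + 995248.81930 = 1123602.63604

£1123602.64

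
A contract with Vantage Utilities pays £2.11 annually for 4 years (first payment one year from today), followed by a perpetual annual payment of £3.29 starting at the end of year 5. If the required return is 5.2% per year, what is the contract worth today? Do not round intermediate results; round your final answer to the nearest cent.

£59.10

PV of 4-year annuity: £2.11 × [1 − (1+0.052)^−4] / 0.052 = 7.44733
Perpetuity value at year 4: £3.29 / 0.052 = 63.26923
PV of perpetuity: 63.26923 / (1+0.052)^4 = 51.65705
Total PV = 7.44733 + 51.65705 = 59.10438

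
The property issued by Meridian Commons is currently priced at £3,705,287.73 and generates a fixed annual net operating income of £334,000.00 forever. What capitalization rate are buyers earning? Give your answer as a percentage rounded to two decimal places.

P = C/r ⇒ r = C/P = £334,000.00/£3,705,287.73 = 0.090141

9.01%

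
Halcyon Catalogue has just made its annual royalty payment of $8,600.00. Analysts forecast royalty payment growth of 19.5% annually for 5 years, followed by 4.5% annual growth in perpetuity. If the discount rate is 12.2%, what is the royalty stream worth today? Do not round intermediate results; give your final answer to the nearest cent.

$212113.14

D_1 = 10277.00000
D_2 = 12281.01500
D_3 = 14675.81293
D_4 = 17537.59645
D_5 = 20957.42775
Terminal value at year 5: TV = D_5×(1+g_2)/(r−g_2) = 21900.51200/0.077 = 284422.23378
P_0 = D_1/(1+r)^1 + D_2/(1+r)^2 + D_3/(1+r)^3 + D_4/(1+r)^4 + D_5/(1+r)^5 + TV/(1+r)^5
    = 9159.53654 + 9755.47787 + 10390.19256 + 11066.20331 + 11786.19693 + 159955.52970 = 212113.13690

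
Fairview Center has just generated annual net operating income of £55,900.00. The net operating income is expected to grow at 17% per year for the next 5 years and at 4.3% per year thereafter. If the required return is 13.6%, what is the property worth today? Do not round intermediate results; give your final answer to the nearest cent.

D_1 = 65403.00000
D_2 = 76521.51000
D_3 = 89530.16670
D_4 = 104750.29504
D_5 = 122557.84520
Terminal value at year 5: TV = D_5×(1+g_2)/(r−g_2) = 127827.83254/0.093 = 1374492.82300
P_0 = D_1/(1+r)^1 + D_2/(1+r)^2 + D_3/(1+r)^3 + D_4/(1+r)^4 + D_5/(1+r)^5 + TV/(1+r)^5
    = 57573.06338 + 59296.20084 + 61070.91108 + 62898.73764 + 64781.27028 + 726525.42907 = 1032145.61229

£1032145.61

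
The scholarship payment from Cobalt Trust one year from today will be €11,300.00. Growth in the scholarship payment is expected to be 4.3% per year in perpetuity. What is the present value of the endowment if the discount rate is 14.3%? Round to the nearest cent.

€113000.00

Growing perpetuity: P = D₁ / (r − g) = €11,300.0000 / (0.143 − 0.043) = €113,000.00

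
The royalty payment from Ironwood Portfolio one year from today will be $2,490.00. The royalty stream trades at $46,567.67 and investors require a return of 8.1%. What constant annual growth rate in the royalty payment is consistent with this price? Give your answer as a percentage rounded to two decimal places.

2.75%

P = D₁/(r−g) ⇒ g = r − D₁/P = 0.081 − $2,490.00/$46,567.67 = 0.027529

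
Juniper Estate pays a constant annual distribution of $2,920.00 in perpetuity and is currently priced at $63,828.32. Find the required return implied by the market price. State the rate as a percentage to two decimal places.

P = C/r ⇒ r = C/P = $2,920.00/$63,828.32 = 0.045748

4.57%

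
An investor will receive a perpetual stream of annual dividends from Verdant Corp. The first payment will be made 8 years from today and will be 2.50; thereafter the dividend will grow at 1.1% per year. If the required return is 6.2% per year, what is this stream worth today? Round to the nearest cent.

Value at end of year 7: C₁ / (r − g) = 2.50 / (0.062 − 0.011) = 49.0196
Discount to today: PV = 49.0196 / (1 + 0.062)^7 = 49.0196 / 1.523602 = 32.17

32.17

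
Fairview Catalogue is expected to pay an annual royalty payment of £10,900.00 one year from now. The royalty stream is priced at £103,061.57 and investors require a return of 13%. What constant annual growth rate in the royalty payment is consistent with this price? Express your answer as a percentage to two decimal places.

2.42%

P = D₁/(r−g) ⇒ g = r − D₁/P = 0.13 − £10,900.00/£103,061.57 = 0.024238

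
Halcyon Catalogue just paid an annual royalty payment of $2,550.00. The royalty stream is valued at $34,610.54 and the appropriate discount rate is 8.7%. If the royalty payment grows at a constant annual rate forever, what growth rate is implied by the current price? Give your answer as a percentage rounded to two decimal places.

1.24%

P = D₀(1+g)/(r−g) ⇒ P(r−g) = D₀(1+g) ⇒ g(P+D₀) = P·r − D₀
g = (P·r − D₀)/(P + D₀) = ($34,610.54×0.087 − $2,550.00) / ($34,610.54 + $2,550.00) = 0.012409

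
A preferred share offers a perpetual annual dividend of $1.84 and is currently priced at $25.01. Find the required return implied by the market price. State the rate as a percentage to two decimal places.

P = C/r ⇒ r = C/P = $1.84/$25.01 = 0.073571

7.36%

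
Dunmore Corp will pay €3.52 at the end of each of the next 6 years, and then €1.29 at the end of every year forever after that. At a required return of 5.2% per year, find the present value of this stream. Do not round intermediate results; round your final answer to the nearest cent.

€36.05

PV of 6-year annuity: €3.52 × [1 − (1+0.052)^−6] / 0.052 = 17.75273
Perpetuity value at year 6: €1.29 / 0.052 = 24.80769
PV of perpetuity: 24.80769 / (1+0.052)^6 = 18.30172
Total PV = 17.75273 + 18.30172 = 36.05445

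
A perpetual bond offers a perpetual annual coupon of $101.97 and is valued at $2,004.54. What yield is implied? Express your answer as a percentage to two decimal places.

5.09%

P = C/r ⇒ r = C/P = $101.97/$2,004.54 = 0.050870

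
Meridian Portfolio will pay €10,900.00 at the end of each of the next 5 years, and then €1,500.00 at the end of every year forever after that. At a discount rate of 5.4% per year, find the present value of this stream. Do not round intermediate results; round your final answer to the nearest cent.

€68028.77

PV of 5-year annuity: €10,900.00 × [1 − (1+0.054)^−5] / 0.054 = 46674.01852
Perpetuity value at year 5: €1,500.00 / 0.054 = 27777.77778
PV of perpetuity: 27777.77778 / (1+0.054)^5 = 21354.74771
Total PV = 46674.01852 + 21354.74771 = 68028.76623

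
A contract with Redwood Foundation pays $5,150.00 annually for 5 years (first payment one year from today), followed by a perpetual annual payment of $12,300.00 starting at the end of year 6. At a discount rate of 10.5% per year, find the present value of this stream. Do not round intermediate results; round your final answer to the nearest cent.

PV of 5-year annuity: $5,150.00 × [1 − (1+0.105)^−5] / 0.105 = 19275.71985
Perpetuity value at year 5: $12,300.00 / 0.105 = 117142.85714
PV of perpetuity: 117142.85714 / (1+0.105)^5 = 71105.70099
Total PV = 19275.71985 + 71105.70099 = 90381.42085

$90381.42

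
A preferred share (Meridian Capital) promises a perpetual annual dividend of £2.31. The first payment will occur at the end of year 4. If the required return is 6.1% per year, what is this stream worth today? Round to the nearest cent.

£31.71

Value at end of year 3: C / r = £2.31 / 0.061 = £37.8689
Discount to today: PV = £37.8689 / (1 + 0.061)^3 = £37.8689 / 1.194390 = £31.71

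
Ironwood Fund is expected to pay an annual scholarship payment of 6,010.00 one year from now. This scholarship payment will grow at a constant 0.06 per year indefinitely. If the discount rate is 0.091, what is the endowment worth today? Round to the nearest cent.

193870.97

Growing perpetuity: P = D₁ / (r − g) = 6,010.0000 / (0.091 − 0.06) = 193,870.97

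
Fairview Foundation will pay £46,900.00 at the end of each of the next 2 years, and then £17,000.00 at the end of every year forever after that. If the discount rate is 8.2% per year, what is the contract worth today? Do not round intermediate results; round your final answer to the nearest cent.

PV of 2-year annuity: £46,900.00 × [1 − (1+0.082)^−2] / 0.082 = 83406.33659
Perpetuity value at year 2: £17,000.00 / 0.082 = 207317.07317
PV of perpetuity: 207317.07317 / (1+0.082)^2 = 177084.49914
Total PV = 83406.33659 + 177084.49914 = 260490.83573

£260490.84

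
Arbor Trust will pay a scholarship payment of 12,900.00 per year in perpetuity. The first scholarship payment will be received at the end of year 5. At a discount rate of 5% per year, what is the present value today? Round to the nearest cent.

212257.24

Value at end of year 4: C / r = 12,900.00 / 0.05 = 258,000.0000
Discount to today: PV = 258,000.0000 / (1 + 0.05)^4 = 258,000.0000 / 1.215506 = 212,257.24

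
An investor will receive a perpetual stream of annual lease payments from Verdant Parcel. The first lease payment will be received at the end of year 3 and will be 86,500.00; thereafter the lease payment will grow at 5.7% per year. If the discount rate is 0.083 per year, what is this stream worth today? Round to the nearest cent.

2836519.97

Value at end of year 2: C₁ / (r − g) = 86,500.00 / (0.083 − 0.057) = 3,326,923.0769
Discount to today: PV = 3,326,923.0769 / (1 + 0.083)^2 = 3,326,923.0769 / 1.172889 = 2,836,519.97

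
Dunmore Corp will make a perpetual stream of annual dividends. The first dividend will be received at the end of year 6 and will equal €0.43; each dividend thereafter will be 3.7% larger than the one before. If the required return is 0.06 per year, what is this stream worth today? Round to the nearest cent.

€13.97

Value at end of year 5: C₁ / (r − g) = €0.43 / (0.06 − 0.037) = €18.6957
Discount to today: PV = €18.6957 / (1 + 0.06)^5 = €18.6957 / 1.338226 = €13.97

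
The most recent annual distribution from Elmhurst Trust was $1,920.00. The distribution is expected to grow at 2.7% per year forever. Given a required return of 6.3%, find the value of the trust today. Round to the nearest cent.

$54773.33

D₁ = D₀ × (1 + g) = $1,920.00 × 1.027 = $1,971.8400
Growing perpetuity: P = D₁ / (r − g) = $1,971.8400 / (0.063 − 0.027) = $54,773.33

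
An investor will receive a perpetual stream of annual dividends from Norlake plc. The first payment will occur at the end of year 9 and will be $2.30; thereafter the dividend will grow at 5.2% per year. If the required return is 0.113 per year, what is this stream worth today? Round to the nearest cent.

$16.01

Value at end of year 8: C₁ / (r − g) = $2.30 / (0.113 − 0.052) = $37.7049
Discount to today: PV = $37.7049 / (1 + 0.113)^8 = $37.7049 / 2.354840 = $16.01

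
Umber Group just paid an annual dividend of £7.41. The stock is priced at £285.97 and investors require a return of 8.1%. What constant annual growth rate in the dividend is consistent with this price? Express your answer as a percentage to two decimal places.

5.37%

P = D₀(1+g)/(r−g) ⇒ P(r−g) = D₀(1+g) ⇒ g(P+D₀) = P·r − D₀
g = (P·r − D₀)/(P + D₀) = (£285.97×0.081 − £7.41) / (£285.97 + £7.41) = 0.053697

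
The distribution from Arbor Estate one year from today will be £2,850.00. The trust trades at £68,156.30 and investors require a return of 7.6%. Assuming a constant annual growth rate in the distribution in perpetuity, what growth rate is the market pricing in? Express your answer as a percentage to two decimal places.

P = D₁/(r−g) ⇒ g = r − D₁/P = 0.076 − £2,850.00/£68,156.30 = 0.034184

3.42%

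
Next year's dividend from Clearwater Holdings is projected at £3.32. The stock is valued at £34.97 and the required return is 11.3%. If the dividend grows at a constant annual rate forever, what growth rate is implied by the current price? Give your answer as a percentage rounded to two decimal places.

1.81%

P = D₁/(r−g) ⇒ g = r − D₁/P = 0.113 − £3.32/£34.97 = 0.018061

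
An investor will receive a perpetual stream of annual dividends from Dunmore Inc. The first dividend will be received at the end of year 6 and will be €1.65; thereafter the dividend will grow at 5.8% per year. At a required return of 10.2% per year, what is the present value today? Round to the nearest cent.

€23.07

Value at end of year 5: C₁ / (r − g) = €1.65 / (0.102 − 0.058) = €37.5000
Discount to today: PV = €37.5000 / (1 + 0.102)^5 = €37.5000 / 1.625204 = €23.07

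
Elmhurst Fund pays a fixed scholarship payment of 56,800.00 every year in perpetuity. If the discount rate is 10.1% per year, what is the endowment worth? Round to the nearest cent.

Level perpetuity: PV = C / r = 56,800.00 / 0.101 = 562,376.24

562376.24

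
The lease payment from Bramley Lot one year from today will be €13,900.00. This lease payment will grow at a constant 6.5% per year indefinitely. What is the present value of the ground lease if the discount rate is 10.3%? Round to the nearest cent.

Growing perpetuity: P = D₁ / (r − g) = €13,900.0000 / (0.103 − 0.065) = €365,789.47

€365789.47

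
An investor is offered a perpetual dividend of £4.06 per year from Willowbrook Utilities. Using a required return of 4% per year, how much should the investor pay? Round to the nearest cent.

£101.50

Level perpetuity: PV = C / r = £4.06 / 0.04 = £101.50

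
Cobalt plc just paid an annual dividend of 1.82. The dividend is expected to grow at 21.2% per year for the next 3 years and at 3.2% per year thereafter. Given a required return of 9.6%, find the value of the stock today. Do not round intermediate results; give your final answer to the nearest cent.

D_1 = 2.20584
D_2 = 2.67348
D_3 = 3.24026
Terminal value at year 3: TV = D_3×(1+g_2)/(r−g_2) = 3.34394/0.064 = 52.24912
P_0 = D_1/(1+r)^1 + D_2/(1+r)^2 + D_3/(1+r)^3 + TV/(1+r)^3
    = 2.01263 + 2.22564 + 2.46120 + 39.68691 = 46.38639

46.39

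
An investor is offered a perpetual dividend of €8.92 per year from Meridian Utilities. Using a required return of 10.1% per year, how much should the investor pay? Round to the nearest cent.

€88.32

Level perpetuity: PV = C / r = €8.92 / 0.101 = €88.32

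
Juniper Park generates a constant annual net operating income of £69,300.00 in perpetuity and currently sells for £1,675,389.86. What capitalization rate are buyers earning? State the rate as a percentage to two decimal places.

4.14%

P = C/r ⇒ r = C/P = £69,300.00/£1,675,389.86 = 0.041364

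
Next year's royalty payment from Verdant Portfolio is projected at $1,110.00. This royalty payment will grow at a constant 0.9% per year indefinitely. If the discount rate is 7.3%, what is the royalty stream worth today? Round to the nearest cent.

$17343.75

Growing perpetuity: P = D₁ / (r − g) = $1,110.0000 / (0.073 − 0.009) = $17,343.75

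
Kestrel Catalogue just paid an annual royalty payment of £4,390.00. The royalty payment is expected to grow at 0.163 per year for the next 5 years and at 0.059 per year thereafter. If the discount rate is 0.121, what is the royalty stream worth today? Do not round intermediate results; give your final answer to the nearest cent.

D_1 = 5105.57000
D_2 = 5937.77791
D_3 = 6905.63571
D_4 = 8031.25433
D_5 = 9340.34879
Terminal value at year 5: TV = D_5×(1+g_2)/(r−g_2) = 9891.42936/0.062 = 159539.18329
P_0 = D_1/(1+r)^1 + D_2/(1+r)^2 + D_3/(1+r)^3 + D_4/(1+r)^4 + D_5/(1+r)^5 + TV/(1+r)^5
    = 4554.47814 + 4725.11872 + 4902.15260 + 5085.81934 + 5276.36743 + 90123.75982 = 114667.69606

£114667.70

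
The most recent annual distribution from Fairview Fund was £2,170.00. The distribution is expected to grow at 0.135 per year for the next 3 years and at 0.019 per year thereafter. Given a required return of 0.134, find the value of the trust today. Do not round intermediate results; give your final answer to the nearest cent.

D_1 = 2462.95000
D_2 = 2795.44825
D_3 = 3172.83376
Terminal value at year 3: TV = D_3×(1+g_2)/(r−g_2) = 3233.11761/0.115 = 28114.06613
P_0 = D_1/(1+r)^1 + D_2/(1+r)^2 + D_3/(1+r)^3 + TV/(1+r)^3
    = 2171.91358 + 2173.82885 + 2175.74580 + 19278.99978 = 25800.48801

£25800.49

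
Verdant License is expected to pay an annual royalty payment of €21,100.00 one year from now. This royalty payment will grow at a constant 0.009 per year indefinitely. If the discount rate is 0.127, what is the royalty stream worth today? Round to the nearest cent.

€178813.56

Growing perpetuity: P = D₁ / (r − g) = €21,100.0000 / (0.127 − 0.009) = €178,813.56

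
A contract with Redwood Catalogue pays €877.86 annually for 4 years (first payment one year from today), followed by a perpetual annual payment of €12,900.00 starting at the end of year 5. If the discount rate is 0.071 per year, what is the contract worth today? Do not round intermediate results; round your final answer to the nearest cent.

€141060.37

PV of 4-year annuity: €877.86 × [1 − (1+0.071)^−4] / 0.071 = 2966.79688
Perpetuity value at year 4: €12,900.00 / 0.071 = 181690.14085
PV of perpetuity: 181690.14085 / (1+0.071)^4 = 138093.57671
Total PV = 2966.79688 + 138093.57671 = 141060.37359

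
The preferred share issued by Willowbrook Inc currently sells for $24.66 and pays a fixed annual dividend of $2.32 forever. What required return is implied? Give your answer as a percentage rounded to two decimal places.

P = C/r ⇒ r = C/P = $2.32/$24.66 = 0.094079

9.41%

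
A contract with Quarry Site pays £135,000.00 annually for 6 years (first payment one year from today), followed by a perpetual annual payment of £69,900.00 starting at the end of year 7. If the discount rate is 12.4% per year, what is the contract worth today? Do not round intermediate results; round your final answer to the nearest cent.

PV of 6-year annuity: £135,000.00 × [1 − (1+0.124)^−6] / 0.124 = 548808.57291
Perpetuity value at year 6: £69,900.00 / 0.124 = 563709.67742
PV of perpetuity: 563709.67742 / (1+0.124)^6 = 279548.79411
Total PV = 548808.57291 + 279548.79411 = 828357.36702

£828357.37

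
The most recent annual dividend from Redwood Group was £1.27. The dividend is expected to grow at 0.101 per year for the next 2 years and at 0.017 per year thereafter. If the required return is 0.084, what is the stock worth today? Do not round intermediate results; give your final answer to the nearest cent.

£22.49

D_1 = 1.39827
D_2 = 1.53950
Terminal value at year 2: TV = D_2×(1+g_2)/(r−g_2) = 1.56567/0.067 = 23.36816
P_0 = D_1/(1+r)^1 + D_2/(1+r)^2 + TV/(1+r)^2
    = 1.28992 + 1.31015 + 19.88685 = 22.48691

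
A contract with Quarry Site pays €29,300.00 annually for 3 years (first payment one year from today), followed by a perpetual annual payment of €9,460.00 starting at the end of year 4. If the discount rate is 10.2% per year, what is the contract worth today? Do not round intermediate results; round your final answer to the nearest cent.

PV of 3-year annuity: €29,300.00 × [1 − (1+0.102)^−3] / 0.102 = 72608.96850
Perpetuity value at year 3: €9,460.00 / 0.102 = 92745.09804
PV of perpetuity: 92745.09804 / (1+0.102)^3 = 69302.06589
Total PV = 72608.96850 + 69302.06589 = 141911.03439

€141911.03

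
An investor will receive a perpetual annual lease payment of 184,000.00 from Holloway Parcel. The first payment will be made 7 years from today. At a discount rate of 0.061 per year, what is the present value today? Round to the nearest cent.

Value at end of year 6: C / r = 184,000.00 / 0.061 = 3,016,393.4426
Discount to today: PV = 3,016,393.4426 / (1 + 0.061)^6 = 3,016,393.4426 / 1.426567 = 2,114,441.55

2114441.55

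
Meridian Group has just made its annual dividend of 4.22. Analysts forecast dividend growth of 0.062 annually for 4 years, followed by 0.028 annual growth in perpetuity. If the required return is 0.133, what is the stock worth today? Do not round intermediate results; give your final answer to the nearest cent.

46.29

D_1 = 4.48164
D_2 = 4.75950
D_3 = 5.05459
D_4 = 5.36798
Terminal value at year 4: TV = D_4×(1+g_2)/(r−g_2) = 5.51828/0.105 = 52.55504
P_0 = D_1/(1+r)^1 + D_2/(1+r)^2 + D_3/(1+r)^3 + D_4/(1+r)^4 + TV/(1+r)^4
    = 3.95555 + 3.70768 + 3.47533 + 3.25755 + 31.89295 = 46.28906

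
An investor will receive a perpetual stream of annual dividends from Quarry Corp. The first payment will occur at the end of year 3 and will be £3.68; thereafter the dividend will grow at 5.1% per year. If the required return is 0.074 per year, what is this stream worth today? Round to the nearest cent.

£138.71

Value at end of year 2: C₁ / (r − g) = £3.68 / (0.074 − 0.051) = £160.0000
Discount to today: PV = £160.0000 / (1 + 0.074)^2 = £160.0000 / 1.153476 = £138.71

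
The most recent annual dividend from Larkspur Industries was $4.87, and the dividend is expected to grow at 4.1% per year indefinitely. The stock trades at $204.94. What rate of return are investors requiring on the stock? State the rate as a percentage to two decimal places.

6.57%

D₁ = $4.87 × 1.041 = $5.0697
P = D₁/(r − g) ⇒ r = D₁/P + g = $5.0697/$204.94 + 0.041 = 0.024737 + 0.041 = 0.065737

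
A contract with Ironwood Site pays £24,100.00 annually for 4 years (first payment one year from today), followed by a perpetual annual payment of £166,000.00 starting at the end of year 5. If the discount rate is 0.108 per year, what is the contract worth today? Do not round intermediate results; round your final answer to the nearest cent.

£1094913.49

PV of 4-year annuity: £24,100.00 × [1 − (1+0.108)^−4] / 0.108 = 75089.34121
Perpetuity value at year 4: £166,000.00 / 0.108 = 1537037.03704
PV of perpetuity: 1537037.03704 / (1+0.108)^4 = 1019824.14741
Total PV = 75089.34121 + 1019824.14741 = 1094913.48861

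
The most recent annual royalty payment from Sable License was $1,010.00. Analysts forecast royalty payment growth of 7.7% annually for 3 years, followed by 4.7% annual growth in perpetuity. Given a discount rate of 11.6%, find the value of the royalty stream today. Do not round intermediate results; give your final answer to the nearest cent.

$16597.54

D_1 = 1087.77000
D_2 = 1171.52829
D_3 = 1261.73597
Terminal value at year 3: TV = D_3×(1+g_2)/(r−g_2) = 1321.03756/0.069 = 19145.47187
P_0 = D_1/(1+r)^1 + D_2/(1+r)^2 + D_3/(1+r)^3 + TV/(1+r)^3
    = 974.70430 + 940.64205 + 907.77015 + 13774.42538 = 16597.54189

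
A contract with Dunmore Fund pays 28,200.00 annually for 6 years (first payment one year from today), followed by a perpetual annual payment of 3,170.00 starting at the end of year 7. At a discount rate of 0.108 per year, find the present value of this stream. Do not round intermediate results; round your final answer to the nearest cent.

135855.11

PV of 6-year annuity: 28,200.00 × [1 − (1+0.108)^−6] / 0.108 = 119991.68863
Perpetuity value at year 6: 3,170.00 / 0.108 = 29351.85185
PV of perpetuity: 29351.85185 / (1+0.108)^6 = 15863.42444
Total PV = 119991.68863 + 15863.42444 = 135855.11307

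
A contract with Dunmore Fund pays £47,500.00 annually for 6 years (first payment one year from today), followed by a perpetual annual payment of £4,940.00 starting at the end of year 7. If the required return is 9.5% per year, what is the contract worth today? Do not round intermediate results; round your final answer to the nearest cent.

PV of 6-year annuity: £47,500.00 × [1 − (1+0.095)^−6] / 0.095 = 209941.70535
Perpetuity value at year 6: £4,940.00 / 0.095 = 52000.00000
PV of perpetuity: 52000.00000 / (1+0.095)^6 = 30166.06264
Total PV = 209941.70535 + 30166.06264 = 240107.76799

£240107.77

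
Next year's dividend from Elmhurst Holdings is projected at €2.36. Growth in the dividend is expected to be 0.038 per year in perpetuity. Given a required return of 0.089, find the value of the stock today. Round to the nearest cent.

€46.27

Growing perpetuity: P = D₁ / (r − g) = €2.3600 / (0.089 − 0.038) = €46.27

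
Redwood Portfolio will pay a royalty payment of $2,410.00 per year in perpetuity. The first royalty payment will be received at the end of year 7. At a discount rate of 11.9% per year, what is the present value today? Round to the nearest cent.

Value at end of year 6: C / r = $2,410.00 / 0.119 = $20,252.1008
Discount to today: PV = $20,252.1008 / (1 + 0.119)^6 = $20,252.1008 / 1.963272 = $10,315.48

$10315.48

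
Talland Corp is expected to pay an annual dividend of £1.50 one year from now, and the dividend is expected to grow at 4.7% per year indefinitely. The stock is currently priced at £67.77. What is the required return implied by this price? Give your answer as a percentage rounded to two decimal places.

P = D₁/(r − g) ⇒ r = D₁/P + g = £1.5000/£67.77 + 0.047 = 0.022134 + 0.047 = 0.069134

6.91%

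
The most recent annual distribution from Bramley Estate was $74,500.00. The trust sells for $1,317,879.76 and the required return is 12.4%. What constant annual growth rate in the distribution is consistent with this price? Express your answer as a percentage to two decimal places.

P = D₀(1+g)/(r−g) ⇒ P(r−g) = D₀(1+g) ⇒ g(P+D₀) = P·r − D₀
g = (P·r − D₀)/(P + D₀) = ($1,317,879.76×0.124 − $74,500.00) / ($1,317,879.76 + $74,500.00) = 0.063860

6.39%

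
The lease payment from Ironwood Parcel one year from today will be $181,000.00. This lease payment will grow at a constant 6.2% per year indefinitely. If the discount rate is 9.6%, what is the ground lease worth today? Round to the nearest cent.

$5323529.41

Growing perpetuity: P = D₁ / (r − g) = $181,000.0000 / (0.096 − 0.062) = $5,323,529.41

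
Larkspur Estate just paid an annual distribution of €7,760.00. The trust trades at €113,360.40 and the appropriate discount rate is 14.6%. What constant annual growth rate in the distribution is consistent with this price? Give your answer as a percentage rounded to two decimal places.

P = D₀(1+g)/(r−g) ⇒ P(r−g) = D₀(1+g) ⇒ g(P+D₀) = P·r − D₀
g = (P·r − D₀)/(P + D₀) = (€113,360.40×0.146 − €7,760.00) / (€113,360.40 + €7,760.00) = 0.072578

7.26%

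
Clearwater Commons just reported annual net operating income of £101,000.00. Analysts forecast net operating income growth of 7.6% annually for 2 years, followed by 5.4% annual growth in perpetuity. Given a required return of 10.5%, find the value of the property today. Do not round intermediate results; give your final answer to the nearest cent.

£2173327.16

D_1 = 108676.00000
D_2 = 116935.37600
Terminal value at year 2: TV = D_2×(1+g_2)/(r−g_2) = 123249.88630/0.051 = 2416664.43733
P_0 = D_1/(1+r)^1 + D_2/(1+r)^2 + TV/(1+r)^2
    = 98349.32127 + 95768.20786 + 1979209.62907 = 2173327.15819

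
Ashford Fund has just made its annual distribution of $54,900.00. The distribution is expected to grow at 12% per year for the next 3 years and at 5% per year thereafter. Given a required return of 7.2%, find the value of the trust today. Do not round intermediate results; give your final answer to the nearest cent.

$3168087.67

D_1 = 61488.00000
D_2 = 68866.56000
D_3 = 77130.54720
Terminal value at year 3: TV = D_3×(1+g_2)/(r−g_2) = 80987.07456/0.022 = 3681230.66182
P_0 = D_1/(1+r)^1 + D_2/(1+r)^2 + D_3/(1+r)^3 + TV/(1+r)^3
    = 57358.20896 + 59926.48697 + 62609.76250 + 2988193.21042 = 3168087.66885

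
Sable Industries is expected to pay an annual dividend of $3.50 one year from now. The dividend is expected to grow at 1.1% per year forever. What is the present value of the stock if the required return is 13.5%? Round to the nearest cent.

$28.23

Growing perpetuity: P = D₁ / (r − g) = $3.5000 / (0.135 − 0.011) = $28.23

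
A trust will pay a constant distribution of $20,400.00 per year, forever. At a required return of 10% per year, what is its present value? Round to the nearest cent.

$204000.00

Level perpetuity: PV = C / r = $20,400.00 / 0.1 = $204,000.00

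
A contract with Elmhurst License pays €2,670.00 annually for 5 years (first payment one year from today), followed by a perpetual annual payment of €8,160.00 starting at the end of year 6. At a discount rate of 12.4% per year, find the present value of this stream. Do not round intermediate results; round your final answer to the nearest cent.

€46210.78

PV of 5-year annuity: €2,670.00 × [1 − (1+0.124)^−5] / 0.124 = 9530.13653
Perpetuity value at year 5: €8,160.00 / 0.124 = 65806.45161
PV of perpetuity: 65806.45161 / (1+0.124)^5 = 36680.64108
Total PV = 9530.13653 + 36680.64108 = 46210.77762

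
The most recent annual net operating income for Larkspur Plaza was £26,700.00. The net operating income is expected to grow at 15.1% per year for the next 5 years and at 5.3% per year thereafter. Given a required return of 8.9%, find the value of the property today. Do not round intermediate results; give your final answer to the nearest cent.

D_1 = 30731.70000
D_2 = 35372.18670
D_3 = 40713.38689
D_4 = 46861.10831
D_5 = 53937.13567
Terminal value at year 5: TV = D_5×(1+g_2)/(r−g_2) = 56795.80386/0.036 = 1577661.21827
P_0 = D_1/(1+r)^1 + D_2/(1+r)^2 + D_3/(1+r)^3 + D_4/(1+r)^4 + D_5/(1+r)^5 + TV/(1+r)^5
    = 28220.11019 + 29826.76477 + 31524.89095 + 33319.69650 + 35216.68565 + 1030088.05517 = 1188196.20323

£1188196.20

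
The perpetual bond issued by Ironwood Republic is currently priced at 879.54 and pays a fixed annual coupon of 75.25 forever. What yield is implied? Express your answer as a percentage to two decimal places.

8.56%

P = C/r ⇒ r = C/P = 75.25/879.54 = 0.085556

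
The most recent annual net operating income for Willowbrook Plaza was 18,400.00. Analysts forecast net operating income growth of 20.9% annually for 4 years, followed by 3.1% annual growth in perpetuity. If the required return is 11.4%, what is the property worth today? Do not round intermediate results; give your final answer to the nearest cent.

407762.96

D_1 = 22245.60000
D_2 = 26894.93040
D_3 = 32515.97085
D_4 = 39311.80876
Terminal value at year 4: TV = D_4×(1+g_2)/(r−g_2) = 40530.47483/0.083 = 488318.97390
P_0 = D_1/(1+r)^1 + D_2/(1+r)^2 + D_3/(1+r)^3 + D_4/(1+r)^4 + TV/(1+r)^4
    = 19969.12029 + 21672.05245 + 23520.20773 + 25525.97051 + 317075.60954 = 407762.96051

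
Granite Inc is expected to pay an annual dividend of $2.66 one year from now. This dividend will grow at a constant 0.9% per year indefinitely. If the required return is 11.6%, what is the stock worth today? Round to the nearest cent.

$24.86

Growing perpetuity: P = D₁ / (r − g) = $2.6600 / (0.116 − 0.009) = $24.86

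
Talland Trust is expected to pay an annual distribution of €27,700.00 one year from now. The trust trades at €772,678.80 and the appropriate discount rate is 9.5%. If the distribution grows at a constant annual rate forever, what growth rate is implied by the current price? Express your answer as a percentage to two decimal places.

5.92%

P = D₁/(r−g) ⇒ g = r − D₁/P = 0.095 − €27,700.00/€772,678.80 = 0.059151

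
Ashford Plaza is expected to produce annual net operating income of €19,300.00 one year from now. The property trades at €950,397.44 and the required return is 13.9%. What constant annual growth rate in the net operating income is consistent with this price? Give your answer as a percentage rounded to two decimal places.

P = D₁/(r−g) ⇒ g = r − D₁/P = 0.139 − €19,300.00/€950,397.44 = 0.118693

11.87%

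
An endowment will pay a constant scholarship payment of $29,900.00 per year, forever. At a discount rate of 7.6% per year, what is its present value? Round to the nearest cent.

Level perpetuity: PV = C / r = $29,900.00 / 0.076 = $393,421.05

$393421.05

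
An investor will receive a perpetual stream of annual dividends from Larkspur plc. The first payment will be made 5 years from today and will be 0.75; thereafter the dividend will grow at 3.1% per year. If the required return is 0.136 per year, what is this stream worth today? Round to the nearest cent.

Value at end of year 4: C₁ / (r − g) = 0.75 / (0.136 − 0.031) = 7.1429
Discount to today: PV = 7.1429 / (1 + 0.136)^4 = 7.1429 / 1.665380 = 4.29

4.29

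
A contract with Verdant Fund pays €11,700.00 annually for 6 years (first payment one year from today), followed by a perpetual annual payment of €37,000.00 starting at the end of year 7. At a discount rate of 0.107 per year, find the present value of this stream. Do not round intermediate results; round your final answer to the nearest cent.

PV of 6-year annuity: €11,700.00 × [1 − (1+0.107)^−6] / 0.107 = 49928.02296
Perpetuity value at year 6: €37,000.00 / 0.107 = 345794.39252
PV of perpetuity: 345794.39252 / (1+0.107)^6 = 187902.35410
Total PV = 49928.02296 + 187902.35410 = 237830.37706

€237830.38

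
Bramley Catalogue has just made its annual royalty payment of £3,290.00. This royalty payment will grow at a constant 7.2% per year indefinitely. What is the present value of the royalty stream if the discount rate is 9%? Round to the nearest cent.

D₁ = D₀ × (1 + g) = £3,290.00 × 1.072 = £3,526.8800
Growing perpetuity: P = D₁ / (r − g) = £3,526.8800 / (0.09 − 0.072) = £195,937.78

£195937.78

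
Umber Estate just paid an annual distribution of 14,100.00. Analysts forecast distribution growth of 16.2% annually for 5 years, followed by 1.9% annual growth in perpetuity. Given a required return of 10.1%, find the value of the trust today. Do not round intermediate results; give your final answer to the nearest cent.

D_1 = 16384.20000
D_2 = 19038.44040
D_3 = 22122.66774
D_4 = 25706.53992
D_5 = 29870.99939
Terminal value at year 5: TV = D_5×(1+g_2)/(r−g_2) = 30438.54837/0.082 = 371201.80945
P_0 = D_1/(1+r)^1 + D_2/(1+r)^2 + D_3/(1+r)^3 + D_4/(1+r)^4 + D_5/(1+r)^5 + TV/(1+r)^5
    = 14881.19891 + 15705.67950 + 16575.83977 + 17494.21054 + 18463.46290 + 229442.30115 = 312562.69278

312562.69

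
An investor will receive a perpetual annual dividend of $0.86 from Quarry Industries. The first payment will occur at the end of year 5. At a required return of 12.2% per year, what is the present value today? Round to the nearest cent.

Value at end of year 4: C / r = $0.86 / 0.122 = $7.0492
Discount to today: PV = $7.0492 / (1 + 0.122)^4 = $7.0492 / 1.584789 = $4.45

$4.45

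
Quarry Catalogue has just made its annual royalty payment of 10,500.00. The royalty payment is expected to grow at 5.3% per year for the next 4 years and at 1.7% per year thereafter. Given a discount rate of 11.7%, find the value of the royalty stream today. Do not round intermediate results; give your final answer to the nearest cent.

D_1 = 11056.50000
D_2 = 11642.49450
D_3 = 12259.54671
D_4 = 12909.30268
Terminal value at year 4: TV = D_4×(1+g_2)/(r−g_2) = 13128.76083/0.1 = 131287.60830
P_0 = D_1/(1+r)^1 + D_2/(1+r)^2 + D_3/(1+r)^3 + D_4/(1+r)^4 + TV/(1+r)^4
    = 9898.38854 + 9331.24721 + 8796.60100 + 8292.58805 + 84335.62044 = 120654.44523

120654.45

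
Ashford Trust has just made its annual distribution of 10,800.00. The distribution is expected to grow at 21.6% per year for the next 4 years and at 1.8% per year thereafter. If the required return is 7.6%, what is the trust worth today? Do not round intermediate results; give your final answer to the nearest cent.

D_1 = 13132.80000
D_2 = 15969.48480
D_3 = 19418.89352
D_4 = 23613.37452
Terminal value at year 4: TV = D_4×(1+g_2)/(r−g_2) = 24038.41526/0.058 = 414455.43548
P_0 = D_1/(1+r)^1 + D_2/(1+r)^2 + D_3/(1+r)^3 + D_4/(1+r)^4 + TV/(1+r)^4
    = 12205.20446 + 13793.24222 + 15587.90198 + 17616.06767 + 309192.36013 = 368394.77646

368394.78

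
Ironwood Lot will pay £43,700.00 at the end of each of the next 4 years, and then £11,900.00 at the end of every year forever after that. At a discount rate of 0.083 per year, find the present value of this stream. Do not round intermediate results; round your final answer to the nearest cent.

PV of 4-year annuity: £43,700.00 × [1 − (1+0.083)^−4] / 0.083 = 143778.65671
Perpetuity value at year 4: £11,900.00 / 0.083 = 143373.49398
PV of perpetuity: 143373.49398 / (1+0.083)^4 = 104220.95359
Total PV = 143778.65671 + 104220.95359 = 247999.61030

£247999.61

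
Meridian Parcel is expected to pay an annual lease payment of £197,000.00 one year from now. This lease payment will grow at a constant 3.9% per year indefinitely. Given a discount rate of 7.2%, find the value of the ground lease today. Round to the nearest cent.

£5969696.97

Growing perpetuity: P = D₁ / (r − g) = £197,000.0000 / (0.072 − 0.039) = £5,969,696.97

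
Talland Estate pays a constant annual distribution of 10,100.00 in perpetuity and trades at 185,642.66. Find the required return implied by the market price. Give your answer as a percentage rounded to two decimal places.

P = C/r ⇒ r = C/P = 10,100.00/185,642.66 = 0.054406

5.44%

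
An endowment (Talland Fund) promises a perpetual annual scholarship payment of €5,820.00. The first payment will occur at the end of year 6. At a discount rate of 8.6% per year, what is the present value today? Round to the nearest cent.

Value at end of year 5: C / r = €5,820.00 / 0.086 = €67,674.4186
Discount to today: PV = €67,674.4186 / (1 + 0.086)^5 = €67,674.4186 / 1.510599 = €44,799.73

€44799.73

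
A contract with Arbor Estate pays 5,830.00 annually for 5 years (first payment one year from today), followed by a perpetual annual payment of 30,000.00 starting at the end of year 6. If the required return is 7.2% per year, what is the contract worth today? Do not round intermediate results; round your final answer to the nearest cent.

PV of 5-year annuity: 5,830.00 × [1 − (1+0.072)^−5] / 0.072 = 23776.68658
Perpetuity value at year 5: 30,000.00 / 0.072 = 416666.66667
PV of perpetuity: 416666.66667 / (1+0.072)^5 = 294316.64995
Total PV = 23776.68658 + 294316.64995 = 318093.33653

318093.34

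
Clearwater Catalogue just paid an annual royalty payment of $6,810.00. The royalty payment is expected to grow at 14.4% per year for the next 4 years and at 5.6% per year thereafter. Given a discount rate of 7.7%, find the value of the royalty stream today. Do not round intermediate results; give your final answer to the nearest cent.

D_1 = 7790.64000
D_2 = 8912.49216
D_3 = 10195.89103
D_4 = 11664.09934
Terminal value at year 4: TV = D_4×(1+g_2)/(r−g_2) = 12317.28890/0.021 = 586537.56679
P_0 = D_1/(1+r)^1 + D_2/(1+r)^2 + D_3/(1+r)^3 + D_4/(1+r)^4 + TV/(1+r)^4
    = 7233.64903 + 7683.65319 + 8161.65204 + 8669.38713 + 435946.32407 = 467694.66545

$467694.67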